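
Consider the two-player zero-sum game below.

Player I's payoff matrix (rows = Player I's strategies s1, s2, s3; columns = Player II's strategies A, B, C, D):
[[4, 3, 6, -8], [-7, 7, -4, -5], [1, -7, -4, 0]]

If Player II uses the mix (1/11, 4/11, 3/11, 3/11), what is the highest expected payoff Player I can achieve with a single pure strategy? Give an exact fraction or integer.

10/11

s1: (4)·(1/11) + (3)·(4/11) + (6)·(3/11) + (-8)·(3/11) = 10/11.
s2: (-7)·(1/11) + (7)·(4/11) + (-4)·(3/11) + (-5)·(3/11) = -6/11.
s3: (1)·(1/11) + (-7)·(4/11) + (-4)·(3/11) + (0)·(3/11) = -39/11.
The best pure response is s1 with expected payoff 10/11.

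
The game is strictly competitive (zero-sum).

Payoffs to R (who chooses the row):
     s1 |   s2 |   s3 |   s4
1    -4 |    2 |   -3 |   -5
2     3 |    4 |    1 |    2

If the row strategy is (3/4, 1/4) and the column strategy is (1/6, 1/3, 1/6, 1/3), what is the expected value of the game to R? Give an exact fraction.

Against (1/6, 1/3, 1/6, 1/3), each row's expected payoff is 1: -13/6; 2: 8/3.
Taking the (3/4, 1/4)-weighted average: (3/4)·(-13/6) + (1/4)·(8/3) = -23/24.

-23/24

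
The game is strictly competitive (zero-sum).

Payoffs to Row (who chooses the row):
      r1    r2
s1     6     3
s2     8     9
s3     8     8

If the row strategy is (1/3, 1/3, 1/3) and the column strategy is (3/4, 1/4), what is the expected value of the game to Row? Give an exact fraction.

Against (3/4, 1/4), each row's expected payoff is s1: 21/4; s2: 33/4; s3: 8.
Taking the (1/3, 1/3, 1/3)-weighted average: (1/3)·(21/4) + (1/3)·(33/4) + (1/3)·(8) = 43/6.

43/6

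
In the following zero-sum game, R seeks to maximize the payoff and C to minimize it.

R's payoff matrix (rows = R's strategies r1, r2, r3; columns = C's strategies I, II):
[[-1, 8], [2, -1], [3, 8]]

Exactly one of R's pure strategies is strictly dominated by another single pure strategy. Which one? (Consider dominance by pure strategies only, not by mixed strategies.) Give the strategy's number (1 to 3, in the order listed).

Compare r2 with r3: 3 > 2, 8 > -1.
So r3 strictly dominates r2 for R; r2 is strictly dominated.

2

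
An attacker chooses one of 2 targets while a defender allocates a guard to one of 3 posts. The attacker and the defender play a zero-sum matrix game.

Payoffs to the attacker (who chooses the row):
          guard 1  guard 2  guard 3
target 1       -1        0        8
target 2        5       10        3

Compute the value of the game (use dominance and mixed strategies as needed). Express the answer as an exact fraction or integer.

43/11

Column guard 2 is strictly dominated by guard 1 for the defender (it gives the attacker more in every row).
The remaining 2×2 game on (target 1, target 2) × (guard 1, guard 3) has no saddle point. Let the attacker play target 1 with probability p; indifference gives −p + 5(1−p) = 8p + 3(1−p), so p = 2/11.
Similarly the defender's optimal q on guard 1 is 5/11, and the value is -1·(5/11) + (8)·(6/11) = 43/11.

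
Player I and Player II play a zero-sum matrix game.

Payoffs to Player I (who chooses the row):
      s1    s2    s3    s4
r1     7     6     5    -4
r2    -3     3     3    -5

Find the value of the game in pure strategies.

-4

Row minima: -4, -5 → Player I's maximin is -4.
Column maxima: 7, 6, 5, -4 → Player II's minimax is -4.
They coincide at (r1, s4), so the value is -4.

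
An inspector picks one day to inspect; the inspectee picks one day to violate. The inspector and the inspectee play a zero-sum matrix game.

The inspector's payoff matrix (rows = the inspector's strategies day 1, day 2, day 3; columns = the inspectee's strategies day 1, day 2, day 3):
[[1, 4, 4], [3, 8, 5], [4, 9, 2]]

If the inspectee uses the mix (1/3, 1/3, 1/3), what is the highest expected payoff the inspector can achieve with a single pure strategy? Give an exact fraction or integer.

day 1: (1)·(1/3) + (4)·(1/3) + (4)·(1/3) = 3.
day 2: (3)·(1/3) + (8)·(1/3) + (5)·(1/3) = 16/3.
day 3: (4)·(1/3) + (9)·(1/3) + (2)·(1/3) = 5.
The best pure response is day 2 with expected payoff 16/3.

16/3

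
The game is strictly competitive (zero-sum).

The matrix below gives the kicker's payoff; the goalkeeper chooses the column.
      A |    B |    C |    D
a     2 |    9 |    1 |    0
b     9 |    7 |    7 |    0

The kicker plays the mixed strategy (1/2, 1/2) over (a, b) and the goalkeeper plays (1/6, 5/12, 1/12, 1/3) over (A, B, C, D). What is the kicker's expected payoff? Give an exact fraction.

55/12

Against (1/6, 5/12, 1/12, 1/3), each row's expected payoff is a: 25/6; b: 5.
Taking the (1/2, 1/2)-weighted average: (1/2)·(25/6) + (1/2)·(5) = 55/12.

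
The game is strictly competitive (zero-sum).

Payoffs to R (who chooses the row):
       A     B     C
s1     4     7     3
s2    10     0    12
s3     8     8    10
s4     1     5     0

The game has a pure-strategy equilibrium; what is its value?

8

Row minima: 3, 0, 8, 0 → R's maximin is 8.
Column maxima: 10, 8, 12 → C's minimax is 8.
They coincide at (s3, B), so the value is 8.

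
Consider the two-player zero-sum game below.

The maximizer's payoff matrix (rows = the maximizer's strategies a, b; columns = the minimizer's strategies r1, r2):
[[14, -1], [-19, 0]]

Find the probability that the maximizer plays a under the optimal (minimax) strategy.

19/34

Row minima are -1 and -19, so the maximizer's maximin is -1; column maxima are 14 and 0, so the minimizer's minimax is 0. These differ, so the equilibrium is in mixed strategies.
Let the maximizer play a with probability p. The minimizer is indifferent when 14p − 19(1−p) = −p, giving p = 19/34.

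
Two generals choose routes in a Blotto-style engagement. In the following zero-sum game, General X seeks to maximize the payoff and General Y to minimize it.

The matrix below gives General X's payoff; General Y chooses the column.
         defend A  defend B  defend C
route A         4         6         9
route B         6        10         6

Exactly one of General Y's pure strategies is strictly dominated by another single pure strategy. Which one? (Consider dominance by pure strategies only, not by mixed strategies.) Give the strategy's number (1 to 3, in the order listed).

2

General Y prefers columns that give General X less. Compare defend B with defend A: 4 < 6, 6 < 10.
So defend A strictly dominates defend B for General Y; defend B is strictly dominated.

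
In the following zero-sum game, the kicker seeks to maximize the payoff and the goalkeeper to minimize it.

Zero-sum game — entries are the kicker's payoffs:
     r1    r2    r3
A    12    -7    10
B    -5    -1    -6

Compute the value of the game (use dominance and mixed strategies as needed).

-26/11

Column r1 is strictly dominated by r3 for the goalkeeper (it gives the kicker more in every row).
The remaining 2×2 game on (A, B) × (r2, r3) has no saddle point. Let the kicker play A with probability p; indifference gives −7p − (1−p) = 10p − 6(1−p), so p = 5/22.
Similarly the goalkeeper's optimal q on r2 is 8/11, and the value is -7·(8/11) + (10)·(3/11) = -26/11.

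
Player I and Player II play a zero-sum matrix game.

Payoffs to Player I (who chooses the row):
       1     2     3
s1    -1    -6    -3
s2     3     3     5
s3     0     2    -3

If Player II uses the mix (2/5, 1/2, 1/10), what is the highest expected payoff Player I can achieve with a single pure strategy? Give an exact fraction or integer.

s1: (-1)·(2/5) + (-6)·(1/2) + (-3)·(1/10) = -37/10.
s2: (3)·(2/5) + (3)·(1/2) + (5)·(1/10) = 16/5.
s3: (0)·(2/5) + (2)·(1/2) + (-3)·(1/10) = 7/10.
The best pure response is s2 with expected payoff 16/5.

16/5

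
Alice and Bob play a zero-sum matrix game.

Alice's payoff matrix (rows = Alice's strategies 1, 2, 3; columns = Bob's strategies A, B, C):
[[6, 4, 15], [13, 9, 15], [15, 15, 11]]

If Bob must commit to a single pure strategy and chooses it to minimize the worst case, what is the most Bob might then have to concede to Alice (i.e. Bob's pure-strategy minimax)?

15

The worst case (largest entry) in each column is A: 15, B: 15, C: 15.
The best (smallest) of these is 15.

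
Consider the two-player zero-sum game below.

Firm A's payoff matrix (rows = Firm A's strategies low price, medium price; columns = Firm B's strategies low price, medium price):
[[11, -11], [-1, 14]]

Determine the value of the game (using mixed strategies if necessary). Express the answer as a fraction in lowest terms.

Row minima are -11 and -1, so Firm A's maximin is -1; column maxima are 11 and 14, so Firm B's minimax is 11. These differ, so the equilibrium is in mixed strategies.
Let Firm A play low price with probability p. Firm B is indifferent when 11p − (1−p) = −11p + 14(1−p), giving p = 15/37.
Let Firm B play low price with probability q. Firm A is indifferent when 11q − 11(1−q) = −q + 14(1−q), giving q = 25/37.
The value is 11·(25/37) + (-11)·(12/37) = 143/37.

143/37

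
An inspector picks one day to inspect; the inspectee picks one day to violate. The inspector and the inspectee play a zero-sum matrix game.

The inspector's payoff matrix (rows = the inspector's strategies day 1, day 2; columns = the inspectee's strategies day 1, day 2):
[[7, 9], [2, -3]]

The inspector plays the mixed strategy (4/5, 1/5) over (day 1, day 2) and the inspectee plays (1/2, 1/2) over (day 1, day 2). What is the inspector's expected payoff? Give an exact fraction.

Against (1/2, 1/2), each row's expected payoff is day 1: 8; day 2: -1/2.
Taking the (4/5, 1/5)-weighted average: (4/5)·(8) + (1/5)·(-1/2) = 63/10.

63/10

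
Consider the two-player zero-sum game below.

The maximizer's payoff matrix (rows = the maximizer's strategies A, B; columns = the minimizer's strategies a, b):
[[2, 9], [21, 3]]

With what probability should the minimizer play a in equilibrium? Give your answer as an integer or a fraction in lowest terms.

6/25

Row minima are 2 and 3, so the maximizer's maximin is 3; column maxima are 21 and 9, so the minimizer's minimax is 9. These differ, so the equilibrium is in mixed strategies.
Let the minimizer play a with probability q. The maximizer is indifferent when 2q + 9(1−q) = 21q + 3(1−q), giving q = 6/25.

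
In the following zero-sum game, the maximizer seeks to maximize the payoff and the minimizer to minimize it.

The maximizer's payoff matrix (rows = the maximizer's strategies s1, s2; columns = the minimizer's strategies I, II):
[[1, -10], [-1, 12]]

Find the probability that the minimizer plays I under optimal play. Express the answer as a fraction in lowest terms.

Row minima are -10 and -1, so the maximizer's maximin is -1; column maxima are 1 and 12, so the minimizer's minimax is 1. These differ, so the equilibrium is in mixed strategies.
Let the minimizer play I with probability q. The maximizer is indifferent when q − 10(1−q) = −q + 12(1−q), giving q = 11/12.

11/12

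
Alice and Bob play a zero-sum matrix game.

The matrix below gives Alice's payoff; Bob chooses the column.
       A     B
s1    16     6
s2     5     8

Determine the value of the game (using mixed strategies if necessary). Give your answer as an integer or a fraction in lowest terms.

98/13

Row minima are 6 and 5, so Alice's maximin is 6; column maxima are 16 and 8, so Bob's minimax is 8. These differ, so the equilibrium is in mixed strategies.
Let Alice play s1 with probability p. Bob is indifferent when 16p + 5(1−p) = 6p + 8(1−p), giving p = 3/13.
Let Bob play A with probability q. Alice is indifferent when 16q + 6(1−q) = 5q + 8(1−q), giving q = 2/13.
The value is 16·(2/13) + (6)·(11/13) = 98/13.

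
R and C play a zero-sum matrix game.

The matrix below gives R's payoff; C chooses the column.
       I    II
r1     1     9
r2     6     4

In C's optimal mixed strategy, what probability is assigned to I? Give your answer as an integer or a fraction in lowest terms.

1/2

Row minima are 1 and 4, so R's maximin is 4; column maxima are 6 and 9, so C's minimax is 6. These differ, so the equilibrium is in mixed strategies.
Let C play I with probability q. R is indifferent when q + 9(1−q) = 6q + 4(1−q), giving q = 1/2.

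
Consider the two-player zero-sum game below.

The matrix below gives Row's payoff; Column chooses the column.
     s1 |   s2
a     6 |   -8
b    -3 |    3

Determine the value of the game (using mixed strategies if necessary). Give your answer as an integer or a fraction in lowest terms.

Row minima are -8 and -3, so Row's maximin is -3; column maxima are 6 and 3, so Column's minimax is 3. These differ, so the equilibrium is in mixed strategies.
Let Row play a with probability p. Column is indifferent when 6p − 3(1−p) = −8p + 3(1−p), giving p = 3/10.
Let Column play s1 with probability q. Row is indifferent when 6q − 8(1−q) = −3q + 3(1−q), giving q = 11/20.
The value is 6·(11/20) + (-8)·(9/20) = -3/10.

-3/10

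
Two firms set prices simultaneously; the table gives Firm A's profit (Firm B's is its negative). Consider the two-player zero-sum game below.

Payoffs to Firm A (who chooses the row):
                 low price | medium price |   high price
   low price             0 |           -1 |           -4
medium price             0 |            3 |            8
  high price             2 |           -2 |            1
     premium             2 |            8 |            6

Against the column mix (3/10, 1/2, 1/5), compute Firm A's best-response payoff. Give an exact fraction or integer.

29/5

low price: (0)·(3/10) + (-1)·(1/2) + (-4)·(1/5) = -13/10.
medium price: (0)·(3/10) + (3)·(1/2) + (8)·(1/5) = 31/10.
high price: (2)·(3/10) + (-2)·(1/2) + (1)·(1/5) = -1/5.
premium: (2)·(3/10) + (8)·(1/2) + (6)·(1/5) = 29/5.
The best pure response is premium with expected payoff 29/5.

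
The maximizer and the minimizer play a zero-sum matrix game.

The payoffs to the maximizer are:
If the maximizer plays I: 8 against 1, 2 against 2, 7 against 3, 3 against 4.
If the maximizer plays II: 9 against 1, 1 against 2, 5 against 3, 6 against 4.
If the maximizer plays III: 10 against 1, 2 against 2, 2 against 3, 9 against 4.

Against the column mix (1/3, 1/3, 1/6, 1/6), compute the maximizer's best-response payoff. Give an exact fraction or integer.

I: (8)·(1/3) + (2)·(1/3) + (7)·(1/6) + (3)·(1/6) = 5.
II: (9)·(1/3) + (1)·(1/3) + (5)·(1/6) + (6)·(1/6) = 31/6.
III: (10)·(1/3) + (2)·(1/3) + (2)·(1/6) + (9)·(1/6) = 35/6.
The best pure response is III with expected payoff 35/6.

35/6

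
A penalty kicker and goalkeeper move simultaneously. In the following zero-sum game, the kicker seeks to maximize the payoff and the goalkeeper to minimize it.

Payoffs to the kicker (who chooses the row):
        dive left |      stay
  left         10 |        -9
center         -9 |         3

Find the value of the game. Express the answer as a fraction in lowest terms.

Row minima are -9 and -9, so the kicker's maximin is -9; column maxima are 10 and 3, so the goalkeeper's minimax is 3. These differ, so the equilibrium is in mixed strategies.
Let the kicker play left with probability p. The goalkeeper is indifferent when 10p − 9(1−p) = −9p + 3(1−p), giving p = 12/31.
Let the goalkeeper play dive left with probability q. The kicker is indifferent when 10q − 9(1−q) = −9q + 3(1−q), giving q = 12/31.
The value is 10·(12/31) + (-9)·(19/31) = -51/31.

-51/31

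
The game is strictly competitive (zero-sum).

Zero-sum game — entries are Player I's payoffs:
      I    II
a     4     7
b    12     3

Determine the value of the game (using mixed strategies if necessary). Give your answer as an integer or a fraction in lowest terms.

Row minima are 4 and 3, so Player I's maximin is 4; column maxima are 12 and 7, so Player II's minimax is 7. These differ, so the equilibrium is in mixed strategies.
Let Player I play a with probability p. Player II is indifferent when 4p + 12(1−p) = 7p + 3(1−p), giving p = 3/4.
Let Player II play I with probability q. Player I is indifferent when 4q + 7(1−q) = 12q + 3(1−q), giving q = 1/3.
The value is 4·(1/3) + (7)·(2/3) = 6.

6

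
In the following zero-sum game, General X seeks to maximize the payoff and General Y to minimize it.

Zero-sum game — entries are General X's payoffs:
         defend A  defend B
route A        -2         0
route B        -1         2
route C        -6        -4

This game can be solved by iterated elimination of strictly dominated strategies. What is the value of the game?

-1

Column defend B is strictly dominated by defend A for General Y (-2<0, -1<2, -6<-4); eliminate defend B.
Row route A is strictly dominated by row route B (-1>-2); eliminate route A.
Row route C is strictly dominated by row route B (-1>-6); eliminate route C.
Only (route B, defend A) remains, with payoff -1.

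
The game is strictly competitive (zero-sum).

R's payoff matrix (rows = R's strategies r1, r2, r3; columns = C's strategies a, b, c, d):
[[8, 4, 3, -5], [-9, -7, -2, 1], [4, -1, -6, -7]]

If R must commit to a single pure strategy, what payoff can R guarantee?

-5

The worst-case payoff for each row is r1: -5, r2: -9, r3: -7.
The best of these is -5.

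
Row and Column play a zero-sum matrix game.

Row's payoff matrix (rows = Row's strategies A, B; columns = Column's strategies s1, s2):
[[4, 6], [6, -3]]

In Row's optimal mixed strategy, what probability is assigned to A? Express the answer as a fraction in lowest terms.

Row minima are 4 and -3, so Row's maximin is 4; column maxima are 6 and 6, so Column's minimax is 6. These differ, so the equilibrium is in mixed strategies.
Let Row play A with probability p. Column is indifferent when 4p + 6(1−p) = 6p − 3(1−p), giving p = 9/11.

9/11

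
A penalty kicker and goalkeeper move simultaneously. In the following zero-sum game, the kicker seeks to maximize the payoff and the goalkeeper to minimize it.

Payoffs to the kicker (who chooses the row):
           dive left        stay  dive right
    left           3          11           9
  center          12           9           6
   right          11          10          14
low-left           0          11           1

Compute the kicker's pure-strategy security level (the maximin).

The worst-case payoff for each row is left: 3, center: 6, right: 10, low-left: 0.
The best of these is 10.

10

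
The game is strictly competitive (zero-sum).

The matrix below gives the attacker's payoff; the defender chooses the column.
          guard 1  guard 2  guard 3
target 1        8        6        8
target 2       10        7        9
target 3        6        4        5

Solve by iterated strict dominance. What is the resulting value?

Row target 1 is strictly dominated by row target 2 (10>8, 7>6, 9>8); eliminate target 1.
Column guard 1 is strictly dominated by guard 2 for the defender (7<10, 4<6); eliminate guard 1.
Row target 3 is strictly dominated by row target 2 (7>4, 9>5); eliminate target 3.
Column guard 3 is strictly dominated by guard 2 for the defender (7<9); eliminate guard 3.
Only (target 2, guard 2) remains, with payoff 7.

7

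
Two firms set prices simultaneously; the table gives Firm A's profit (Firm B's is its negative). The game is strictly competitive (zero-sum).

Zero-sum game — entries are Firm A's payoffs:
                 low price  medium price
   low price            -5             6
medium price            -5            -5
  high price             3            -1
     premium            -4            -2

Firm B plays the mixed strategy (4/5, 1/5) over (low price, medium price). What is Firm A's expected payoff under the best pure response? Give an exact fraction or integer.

low price: (-5)·(4/5) + (6)·(1/5) = -14/5.
medium price: (-5)·(4/5) + (-5)·(1/5) = -5.
high price: (3)·(4/5) + (-1)·(1/5) = 11/5.
premium: (-4)·(4/5) + (-2)·(1/5) = -18/5.
The best pure response is high price with expected payoff 11/5.

11/5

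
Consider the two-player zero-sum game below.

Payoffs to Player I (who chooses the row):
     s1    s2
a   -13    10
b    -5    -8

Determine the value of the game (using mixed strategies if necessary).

-77/13

Row minima are -13 and -8, so Player I's maximin is -8; column maxima are -5 and 10, so Player II's minimax is -5. These differ, so the equilibrium is in mixed strategies.
Let Player I play a with probability p. Player II is indifferent when −13p − 5(1−p) = 10p − 8(1−p), giving p = 3/26.
Let Player II play s1 with probability q. Player I is indifferent when −13q + 10(1−q) = −5q − 8(1−q), giving q = 9/13.
The value is -13·(9/13) + (10)·(4/13) = -77/13.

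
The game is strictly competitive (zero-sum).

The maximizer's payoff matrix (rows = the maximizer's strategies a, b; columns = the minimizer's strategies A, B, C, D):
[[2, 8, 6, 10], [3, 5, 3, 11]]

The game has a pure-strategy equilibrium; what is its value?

3

Row minima: 2, 3 → the maximizer's maximin is 3.
Column maxima: 3, 8, 6, 11 → the minimizer's minimax is 3.
They coincide at (b, A), so the value is 3.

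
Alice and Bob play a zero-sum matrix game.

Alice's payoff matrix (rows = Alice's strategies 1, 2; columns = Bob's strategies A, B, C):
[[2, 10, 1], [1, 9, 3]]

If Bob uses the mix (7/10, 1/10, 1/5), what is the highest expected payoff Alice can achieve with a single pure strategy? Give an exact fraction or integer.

1: (2)·(7/10) + (10)·(1/10) + (1)·(1/5) = 13/5.
2: (1)·(7/10) + (9)·(1/10) + (3)·(1/5) = 11/5.
The best pure response is 1 with expected payoff 13/5.

13/5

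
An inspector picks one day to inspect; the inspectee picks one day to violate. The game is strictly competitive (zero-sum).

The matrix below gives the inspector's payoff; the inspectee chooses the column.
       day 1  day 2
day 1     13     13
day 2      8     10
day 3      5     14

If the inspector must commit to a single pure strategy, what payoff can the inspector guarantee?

13

The worst-case payoff for each row is day 1: 13, day 2: 8, day 3: 5.
The best of these is 13.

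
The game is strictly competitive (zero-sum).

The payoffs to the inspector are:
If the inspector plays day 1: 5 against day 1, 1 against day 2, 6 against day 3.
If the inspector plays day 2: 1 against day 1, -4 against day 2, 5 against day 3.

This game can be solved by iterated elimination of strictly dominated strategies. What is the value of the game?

1

Row day 2 is strictly dominated by row day 1 (5>1, 1>-4, 6>5); eliminate day 2.
Column day 3 is strictly dominated by day 1 for the inspectee (5<6); eliminate day 3.
Column day 1 is strictly dominated by day 2 for the inspectee (1<5); eliminate day 1.
Only (day 1, day 2) remains, with payoff 1.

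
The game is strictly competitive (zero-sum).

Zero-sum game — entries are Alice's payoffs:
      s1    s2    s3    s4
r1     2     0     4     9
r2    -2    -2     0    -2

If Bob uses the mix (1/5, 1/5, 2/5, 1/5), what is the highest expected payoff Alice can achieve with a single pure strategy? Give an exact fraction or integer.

19/5

r1: (2)·(1/5) + (0)·(1/5) + (4)·(2/5) + (9)·(1/5) = 19/5.
r2: (-2)·(1/5) + (-2)·(1/5) + (0)·(2/5) + (-2)·(1/5) = -6/5.
The best pure response is r1 with expected payoff 19/5.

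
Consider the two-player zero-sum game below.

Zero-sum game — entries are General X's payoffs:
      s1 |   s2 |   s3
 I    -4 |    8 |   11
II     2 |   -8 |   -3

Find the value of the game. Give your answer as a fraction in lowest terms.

Column s3 is strictly dominated by s2 for General Y (it gives General X more in every row).
The remaining 2×2 game on (I, II) × (s1, s2) has no saddle point. Let General X play I with probability p; indifference gives −4p + 2(1−p) = 8p − 8(1−p), so p = 5/11.
Similarly General Y's optimal q on s1 is 8/11, and the value is -4·(8/11) + (8)·(3/11) = -8/11.

-8/11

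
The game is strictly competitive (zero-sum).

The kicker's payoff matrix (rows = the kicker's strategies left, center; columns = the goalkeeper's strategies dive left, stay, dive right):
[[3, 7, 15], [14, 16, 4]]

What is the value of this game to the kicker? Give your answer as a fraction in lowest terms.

9

Column stay is strictly dominated by dive left for the goalkeeper (it gives the kicker more in every row).
The remaining 2×2 game on (left, center) × (dive left, dive right) has no saddle point. Let the kicker play left with probability p; indifference gives 3p + 14(1−p) = 15p + 4(1−p), so p = 5/11.
Similarly the goalkeeper's optimal q on dive left is 1/2, and the value is 3·(1/2) + (15)·(1/2) = 9.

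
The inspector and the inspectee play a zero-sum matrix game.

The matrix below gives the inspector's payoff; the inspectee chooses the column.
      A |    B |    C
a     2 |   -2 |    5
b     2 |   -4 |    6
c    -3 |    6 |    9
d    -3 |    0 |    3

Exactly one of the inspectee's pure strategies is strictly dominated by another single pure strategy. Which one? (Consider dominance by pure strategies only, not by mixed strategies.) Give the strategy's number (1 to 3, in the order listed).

The inspectee prefers columns that give the inspector less. Compare C with A: 2 < 5, 2 < 6, -3 < 9, -3 < 3.
So A strictly dominates C for the inspectee; C is strictly dominated.

3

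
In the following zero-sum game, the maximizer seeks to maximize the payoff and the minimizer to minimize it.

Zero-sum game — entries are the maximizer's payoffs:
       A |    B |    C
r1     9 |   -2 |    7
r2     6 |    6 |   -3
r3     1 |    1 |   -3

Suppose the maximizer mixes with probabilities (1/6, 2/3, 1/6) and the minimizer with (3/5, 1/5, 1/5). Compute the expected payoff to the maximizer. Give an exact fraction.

39/10

Against (3/5, 1/5, 1/5), each row's expected payoff is r1: 32/5; r2: 21/5; r3: 1/5.
Taking the (1/6, 2/3, 1/6)-weighted average: (1/6)·(32/5) + (2/3)·(21/5) + (1/6)·(1/5) = 39/10.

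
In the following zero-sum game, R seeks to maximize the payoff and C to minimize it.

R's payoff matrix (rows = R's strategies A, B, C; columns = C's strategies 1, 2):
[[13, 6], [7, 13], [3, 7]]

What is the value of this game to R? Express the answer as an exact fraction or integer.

127/13

Row C is strictly dominated by row B, so R never plays it.
The remaining 2×2 game on (A, B) × (1, 2) has no saddle point. Let R play A with probability p; indifference gives 13p + 7(1−p) = 6p + 13(1−p), so p = 6/13.
Similarly C's optimal q on 1 is 7/13, and the value is 13·(7/13) + (6)·(6/13) = 127/13.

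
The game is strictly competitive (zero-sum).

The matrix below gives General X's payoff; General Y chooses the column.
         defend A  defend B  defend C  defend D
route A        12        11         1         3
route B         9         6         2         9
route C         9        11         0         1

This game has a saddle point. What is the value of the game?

2

Row minima: 1, 2, 0 → General X's maximin is 2.
Column maxima: 12, 11, 2, 9 → General Y's minimax is 2.
They coincide at (route B, defend C), so the value is 2.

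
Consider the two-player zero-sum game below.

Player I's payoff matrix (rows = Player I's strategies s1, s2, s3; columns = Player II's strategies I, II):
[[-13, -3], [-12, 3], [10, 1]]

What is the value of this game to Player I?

Row s1 is strictly dominated by row s2, so Player I never plays it.
The remaining 2×2 game on (s2, s3) × (I, II) has no saddle point. Let Player I play s2 with probability p; indifference gives −12p + 10(1−p) = 3p + (1−p), so p = 3/8.
Similarly Player II's optimal q on I is 1/12, and the value is -12·(1/12) + (3)·(11/12) = 7/4.

7/4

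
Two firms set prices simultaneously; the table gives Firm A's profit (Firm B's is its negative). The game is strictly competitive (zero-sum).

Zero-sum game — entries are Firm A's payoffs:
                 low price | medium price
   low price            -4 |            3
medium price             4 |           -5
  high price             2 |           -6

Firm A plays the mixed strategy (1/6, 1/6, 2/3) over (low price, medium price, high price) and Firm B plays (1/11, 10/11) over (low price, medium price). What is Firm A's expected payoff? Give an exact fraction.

Against (1/11, 10/11), each row's expected payoff is low price: 26/11; medium price: -46/11; high price: -58/11.
Taking the (1/6, 1/6, 2/3)-weighted average: (1/6)·(26/11) + (1/6)·(-46/11) + (2/3)·(-58/11) = -42/11.

-42/11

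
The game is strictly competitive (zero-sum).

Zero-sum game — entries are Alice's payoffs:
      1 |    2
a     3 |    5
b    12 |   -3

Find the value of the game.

Row minima are 3 and -3, so Alice's maximin is 3; column maxima are 12 and 5, so Bob's minimax is 5. These differ, so the equilibrium is in mixed strategies.
Let Alice play a with probability p. Bob is indifferent when 3p + 12(1−p) = 5p − 3(1−p), giving p = 15/17.
Let Bob play 1 with probability q. Alice is indifferent when 3q + 5(1−q) = 12q − 3(1−q), giving q = 8/17.
The value is 3·(8/17) + (5)·(9/17) = 69/17.

69/17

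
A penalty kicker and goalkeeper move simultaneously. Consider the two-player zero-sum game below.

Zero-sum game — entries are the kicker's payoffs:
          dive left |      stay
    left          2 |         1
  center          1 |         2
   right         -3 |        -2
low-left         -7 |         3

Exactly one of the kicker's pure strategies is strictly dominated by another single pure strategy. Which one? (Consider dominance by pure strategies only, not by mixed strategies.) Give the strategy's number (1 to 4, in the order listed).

3

Compare right with left: 2 > -3, 1 > -2.
So left strictly dominates right for the kicker; right is strictly dominated.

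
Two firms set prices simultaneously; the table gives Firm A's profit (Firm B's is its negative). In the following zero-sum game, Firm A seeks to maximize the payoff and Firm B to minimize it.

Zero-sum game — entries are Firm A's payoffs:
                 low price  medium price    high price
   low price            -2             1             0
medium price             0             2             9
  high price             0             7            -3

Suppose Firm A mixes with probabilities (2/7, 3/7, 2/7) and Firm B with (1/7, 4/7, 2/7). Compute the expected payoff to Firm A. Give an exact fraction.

Against (1/7, 4/7, 2/7), each row's expected payoff is low price: 2/7; medium price: 26/7; high price: 22/7.
Taking the (2/7, 3/7, 2/7)-weighted average: (2/7)·(2/7) + (3/7)·(26/7) + (2/7)·(22/7) = 18/7.

18/7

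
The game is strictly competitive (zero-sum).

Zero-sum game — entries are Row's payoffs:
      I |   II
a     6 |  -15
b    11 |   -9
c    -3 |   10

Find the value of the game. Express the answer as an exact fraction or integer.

Row a is strictly dominated by row b, so Row never plays it.
The remaining 2×2 game on (b, c) × (I, II) has no saddle point. Let Row play b with probability p; indifference gives 11p − 3(1−p) = −9p + 10(1−p), so p = 13/33.
Similarly Column's optimal q on I is 19/33, and the value is 11·(19/33) + (-9)·(14/33) = 83/33.

83/33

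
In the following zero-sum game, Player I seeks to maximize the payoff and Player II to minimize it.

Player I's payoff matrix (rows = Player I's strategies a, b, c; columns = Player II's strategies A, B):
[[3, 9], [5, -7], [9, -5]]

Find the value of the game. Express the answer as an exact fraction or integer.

Row b is strictly dominated by row c, so Player I never plays it.
The remaining 2×2 game on (a, c) × (A, B) has no saddle point. Let Player I play a with probability p; indifference gives 3p + 9(1−p) = 9p − 5(1−p), so p = 7/10.
Similarly Player II's optimal q on A is 7/10, and the value is 3·(7/10) + (9)·(3/10) = 24/5.

24/5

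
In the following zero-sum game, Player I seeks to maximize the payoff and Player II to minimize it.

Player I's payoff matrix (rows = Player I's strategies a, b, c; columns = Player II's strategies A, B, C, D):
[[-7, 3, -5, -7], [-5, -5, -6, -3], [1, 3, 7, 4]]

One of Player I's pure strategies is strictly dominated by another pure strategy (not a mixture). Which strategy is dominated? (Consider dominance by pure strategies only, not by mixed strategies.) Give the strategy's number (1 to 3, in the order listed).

2

Compare b with c: 1 > -5, 3 > -5, 7 > -6, 4 > -3.
So c strictly dominates b for Player I; b is strictly dominated.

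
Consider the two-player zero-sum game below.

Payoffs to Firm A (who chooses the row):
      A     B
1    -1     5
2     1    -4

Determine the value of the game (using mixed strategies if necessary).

Row minima are -1 and -4, so Firm A's maximin is -1; column maxima are 1 and 5, so Firm B's minimax is 1. These differ, so the equilibrium is in mixed strategies.
Let Firm A play 1 with probability p. Firm B is indifferent when −p + (1−p) = 5p − 4(1−p), giving p = 5/11.
Let Firm B play A with probability q. Firm A is indifferent when −q + 5(1−q) = q − 4(1−q), giving q = 9/11.
The value is -1·(9/11) + (5)·(2/11) = 1/11.

1/11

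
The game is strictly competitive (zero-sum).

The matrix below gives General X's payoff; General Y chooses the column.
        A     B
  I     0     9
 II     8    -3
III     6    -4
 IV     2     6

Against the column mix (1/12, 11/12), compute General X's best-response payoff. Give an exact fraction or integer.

33/4

I: (0)·(1/12) + (9)·(11/12) = 33/4.
II: (8)·(1/12) + (-3)·(11/12) = -25/12.
III: (6)·(1/12) + (-4)·(11/12) = -19/6.
IV: (2)·(1/12) + (6)·(11/12) = 17/3.
The best pure response is I with expected payoff 33/4.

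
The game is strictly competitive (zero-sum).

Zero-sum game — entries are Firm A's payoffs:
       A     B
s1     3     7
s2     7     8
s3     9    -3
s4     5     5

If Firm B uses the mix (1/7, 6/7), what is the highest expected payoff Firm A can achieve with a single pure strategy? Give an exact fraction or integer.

55/7

s1: (3)·(1/7) + (7)·(6/7) = 45/7.
s2: (7)·(1/7) + (8)·(6/7) = 55/7.
s3: (9)·(1/7) + (-3)·(6/7) = -9/7.
s4: (5)·(1/7) + (5)·(6/7) = 5.
The best pure response is s2 with expected payoff 55/7.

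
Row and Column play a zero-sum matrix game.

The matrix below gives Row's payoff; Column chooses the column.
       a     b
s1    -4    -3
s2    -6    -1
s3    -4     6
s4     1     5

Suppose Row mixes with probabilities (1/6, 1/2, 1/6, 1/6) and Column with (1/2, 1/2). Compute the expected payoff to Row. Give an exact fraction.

-5/3

Against (1/2, 1/2), each row's expected payoff is s1: -7/2; s2: -7/2; s3: 1; s4: 3.
Taking the (1/6, 1/2, 1/6, 1/6)-weighted average: (1/6)·(-7/2) + (1/2)·(-7/2) + (1/6)·(1) + (1/6)·(3) = -5/3.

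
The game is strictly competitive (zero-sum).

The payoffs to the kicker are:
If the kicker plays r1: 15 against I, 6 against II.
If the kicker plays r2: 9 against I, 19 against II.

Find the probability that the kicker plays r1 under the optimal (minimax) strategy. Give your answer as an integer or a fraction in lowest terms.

Row minima are 6 and 9, so the kicker's maximin is 9; column maxima are 15 and 19, so the goalkeeper's minimax is 15. These differ, so the equilibrium is in mixed strategies.
Let the kicker play r1 with probability p. The goalkeeper is indifferent when 15p + 9(1−p) = 6p + 19(1−p), giving p = 10/19.

10/19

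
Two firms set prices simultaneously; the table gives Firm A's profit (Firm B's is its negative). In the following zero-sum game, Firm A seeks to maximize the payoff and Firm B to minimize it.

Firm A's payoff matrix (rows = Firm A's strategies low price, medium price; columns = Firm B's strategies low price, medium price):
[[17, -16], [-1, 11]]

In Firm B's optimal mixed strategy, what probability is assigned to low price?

3/5

Row minima are -16 and -1, so Firm A's maximin is -1; column maxima are 17 and 11, so Firm B's minimax is 11. These differ, so the equilibrium is in mixed strategies.
Let Firm B play low price with probability q. Firm A is indifferent when 17q − 16(1−q) = −q + 11(1−q), giving q = 3/5.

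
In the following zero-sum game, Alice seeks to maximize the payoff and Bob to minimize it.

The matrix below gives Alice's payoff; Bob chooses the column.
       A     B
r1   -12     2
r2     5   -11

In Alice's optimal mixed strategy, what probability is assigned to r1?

8/15

Row minima are -12 and -11, so Alice's maximin is -11; column maxima are 5 and 2, so Bob's minimax is 2. These differ, so the equilibrium is in mixed strategies.
Let Alice play r1 with probability p. Bob is indifferent when −12p + 5(1−p) = 2p − 11(1−p), giving p = 8/15.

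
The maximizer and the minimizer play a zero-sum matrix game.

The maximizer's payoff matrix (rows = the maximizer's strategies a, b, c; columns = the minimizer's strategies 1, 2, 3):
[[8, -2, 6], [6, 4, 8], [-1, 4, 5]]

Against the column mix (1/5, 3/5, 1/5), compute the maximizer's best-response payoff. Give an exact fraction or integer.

26/5

a: (8)·(1/5) + (-2)·(3/5) + (6)·(1/5) = 8/5.
b: (6)·(1/5) + (4)·(3/5) + (8)·(1/5) = 26/5.
c: (-1)·(1/5) + (4)·(3/5) + (5)·(1/5) = 16/5.
The best pure response is b with expected payoff 26/5.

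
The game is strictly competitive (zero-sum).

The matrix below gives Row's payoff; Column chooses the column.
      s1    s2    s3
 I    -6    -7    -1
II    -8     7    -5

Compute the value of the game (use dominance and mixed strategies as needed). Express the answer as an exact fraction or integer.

Column s3 is strictly dominated by s1 for Column (it gives Row more in every row).
The remaining 2×2 game on (I, II) × (s1, s2) has no saddle point. Let Row play I with probability p; indifference gives −6p − 8(1−p) = −7p + 7(1−p), so p = 15/16.
Similarly Column's optimal q on s1 is 7/8, and the value is -6·(7/8) + (-7)·(1/8) = -49/8.

-49/8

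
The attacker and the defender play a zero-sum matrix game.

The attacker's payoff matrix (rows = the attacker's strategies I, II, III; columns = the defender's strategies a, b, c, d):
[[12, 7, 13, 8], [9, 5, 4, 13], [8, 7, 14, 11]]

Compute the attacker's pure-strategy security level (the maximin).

The worst-case payoff for each row is I: 7, II: 4, III: 7.
The best of these is 7.

7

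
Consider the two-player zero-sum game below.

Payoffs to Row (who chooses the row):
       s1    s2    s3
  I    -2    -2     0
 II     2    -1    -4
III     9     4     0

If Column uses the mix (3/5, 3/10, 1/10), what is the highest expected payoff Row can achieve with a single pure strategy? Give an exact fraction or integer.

I: (-2)·(3/5) + (-2)·(3/10) + (0)·(1/10) = -9/5.
II: (2)·(3/5) + (-1)·(3/10) + (-4)·(1/10) = 1/2.
III: (9)·(3/5) + (4)·(3/10) + (0)·(1/10) = 33/5.
The best pure response is III with expected payoff 33/5.

33/5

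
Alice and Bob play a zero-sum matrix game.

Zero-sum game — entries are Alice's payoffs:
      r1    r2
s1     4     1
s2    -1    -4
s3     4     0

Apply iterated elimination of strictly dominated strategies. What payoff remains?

Column r1 is strictly dominated by r2 for Bob (1<4, -4<-1, 0<4); eliminate r1.
Row s3 is strictly dominated by row s1 (1>0); eliminate s3.
Row s2 is strictly dominated by row s1 (1>-4); eliminate s2.
Only (s1, r2) remains, with payoff 1.

1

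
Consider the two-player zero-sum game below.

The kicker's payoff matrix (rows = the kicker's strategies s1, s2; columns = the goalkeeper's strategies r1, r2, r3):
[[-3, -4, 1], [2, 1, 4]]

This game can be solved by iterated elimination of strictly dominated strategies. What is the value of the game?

1

Row s1 is strictly dominated by row s2 (2>-3, 1>-4, 4>1); eliminate s1.
Column r1 is strictly dominated by r2 for the goalkeeper (1<2); eliminate r1.
Column r3 is strictly dominated by r2 for the goalkeeper (1<4); eliminate r3.
Only (s2, r2) remains, with payoff 1.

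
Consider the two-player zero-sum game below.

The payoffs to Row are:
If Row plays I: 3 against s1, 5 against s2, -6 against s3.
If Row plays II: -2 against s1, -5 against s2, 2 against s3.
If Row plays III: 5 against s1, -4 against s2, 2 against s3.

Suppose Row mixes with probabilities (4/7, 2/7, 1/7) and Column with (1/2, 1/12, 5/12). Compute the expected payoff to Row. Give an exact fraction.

-1/14

Against (1/2, 1/12, 5/12), each row's expected payoff is I: -7/12; II: -7/12; III: 3.
Taking the (4/7, 2/7, 1/7)-weighted average: (4/7)·(-7/12) + (2/7)·(-7/12) + (1/7)·(3) = -1/14.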